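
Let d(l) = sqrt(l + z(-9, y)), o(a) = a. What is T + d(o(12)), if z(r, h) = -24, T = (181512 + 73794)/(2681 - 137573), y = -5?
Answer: -42551/22482 + 2*I*sqrt(3) ≈ -1.8927 + 3.4641*I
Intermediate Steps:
T = -42551/22482 (T = 255306/(-134892) = 255306*(-1/134892) = -42551/22482 ≈ -1.8927)
d(l) = sqrt(-24 + l) (d(l) = sqrt(l - 24) = sqrt(-24 + l))
T + d(o(12)) = -42551/22482 + sqrt(-24 + 12) = -42551/22482 + sqrt(-12) = -42551/22482 + 2*I*sqrt(3)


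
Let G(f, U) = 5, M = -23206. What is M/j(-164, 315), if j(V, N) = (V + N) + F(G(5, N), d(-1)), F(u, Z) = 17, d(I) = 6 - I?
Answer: -11603/84 ≈ -138.13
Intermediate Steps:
j(V, N) = 17 + N + V (j(V, N) = (V + N) + 17 = (N + V) + 17 = 17 + N + V)
M/j(-164, 315) = -23206/(17 + 315 - 164) = -23206/168 = -23206*1/168 = -11603/84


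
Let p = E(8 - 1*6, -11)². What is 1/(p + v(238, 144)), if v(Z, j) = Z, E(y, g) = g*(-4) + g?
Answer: 1/1327 ≈ 0.00075358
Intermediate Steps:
E(y, g) = -3*g (E(y, g) = -4*g + g = -3*g)
p = 1089 (p = (-3*(-11))² = 33² = 1089)
1/(p + v(238, 144)) = 1/(1089 + 238) = 1/1327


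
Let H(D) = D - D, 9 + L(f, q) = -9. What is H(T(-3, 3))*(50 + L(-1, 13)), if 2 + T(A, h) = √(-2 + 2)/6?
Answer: 0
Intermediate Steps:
L(f, q) = -18 (L(f, q) = -9 - 9 = -18)
T(A, h) = -2 (T(A, h) = -2 + √(-2 + 2)/6 = -2 + √0*(⅙) = -2 + 0*(⅙) = -2 + 0 = -2)
H(D) = 0
H(T(-3, 3))*(50 + L(-1, 13)) = 0*(50 - 18) = 0*32 = 0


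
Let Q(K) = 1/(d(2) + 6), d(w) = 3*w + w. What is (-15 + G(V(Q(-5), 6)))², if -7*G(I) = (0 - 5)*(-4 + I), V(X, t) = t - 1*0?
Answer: 9025/49 ≈ 184.18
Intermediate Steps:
d(w) = 4*w
Q(K) = 1/14 (Q(K) = 1/(4*2 + 6) = 1/(8 + 6) = 1/14)
V(X, t) = t (V(X, t) = t + 0 = t)
G(I) = -20/7 + 5*I/7 (G(I) = -(0 - 5)*(-4 + I)/7 = -(-5)*(-4 + I)/7 = -(20 - 5*I)/7 = -20/7 + 5*I/7)
(-15 + G(V(Q(-5), 6)))² = (-15 + (-20/7 + (5/7)*6))² = (-15 + (-20/7 + 30/7))² = (-15 + 10/7)² = (-95/7)² = 9025/49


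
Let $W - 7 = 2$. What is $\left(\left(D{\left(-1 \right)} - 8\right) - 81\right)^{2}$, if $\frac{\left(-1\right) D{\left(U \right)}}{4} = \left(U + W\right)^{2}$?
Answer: $119025$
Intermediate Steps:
$W = 9$ ($W = 7 + 2 = 9$)
$D{\left(U \right)} = - 4 \left(9 + U\right)^{2}$ ($D{\left(U \right)} = - 4 \left(U + 9\right)^{2} = - 4 \left(9 + U\right)^{2}$)
$\left(\left(D{\left(-1 \right)} - 8\right) - 81\right)^{2} = \left(\left(- 4 \left(9 - 1\right)^{2} - 8\right) - 81\right)^{2} = \left(\left(- 4 \cdot 8^{2} - 8\right) - 81\right)^{2} = \left(\left(\left(-4\right) 64 - 8\right) - 81\right)^{2} = \left(\left(-256 - 8\right) - 81\right)^{2} = \left(-264 - 81\right)^{2} = \left(-345\right)^{2} = 119025$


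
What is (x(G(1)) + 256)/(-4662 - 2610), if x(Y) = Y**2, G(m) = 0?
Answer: -32/909 ≈ -0.035204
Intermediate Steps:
(x(G(1)) + 256)/(-4662 - 2610) = (0**2 + 256)/(-4662 - 2610) = (0 + 256)/(-7272) = 256*(-1/7272) = -32/909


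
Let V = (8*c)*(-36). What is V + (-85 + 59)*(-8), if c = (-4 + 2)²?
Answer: -944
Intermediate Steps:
c = 4 (c = (-2)² = 4)
V = -1152 (V = (8*4)*(-36) = 32*(-36) = -1152)
V + (-85 + 59)*(-8) = -1152 + (-85 + 59)*(-8) = -1152 - 26*(-8) = -1152 + 208 = -944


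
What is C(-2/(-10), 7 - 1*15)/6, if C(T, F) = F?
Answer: -4/3 ≈ -1.3333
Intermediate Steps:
C(-2/(-10), 7 - 1*15)/6 = (7 - 1*15)/6 = (7 - 15)*(1/6) = -8*1/6 = -4/3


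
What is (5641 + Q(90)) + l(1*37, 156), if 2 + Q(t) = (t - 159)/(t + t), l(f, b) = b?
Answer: 347677/60 ≈ 5794.6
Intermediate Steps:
Q(t) = -2 + (-159 + t)/(2*t) (Q(t) = -2 + (t - 159)/(t + t) = -2 + (-159 + t)/((2*t)) = -2 + (-159 + t)*(1/(2*t)) = -2 + (-159 + t)/(2*t))
(5641 + Q(90)) + l(1*37, 156) = (5641 + (3/2)*(-53 - 1*90)/90) + 156 = (5641 + (3/2)*(1/90)*(-53 - 90)) + 156 = (5641 + (3/2)*(1/90)*(-143)) + 156 = (5641 - 143/60) + 156 = 338317/60 + 156 = 347677/60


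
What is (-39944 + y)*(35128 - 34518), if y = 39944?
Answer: 0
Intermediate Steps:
(-39944 + y)*(35128 - 34518) = (-39944 + 39944)*(35128 - 34518) = 0*610 = 0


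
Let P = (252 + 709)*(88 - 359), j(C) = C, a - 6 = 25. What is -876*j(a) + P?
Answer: -287587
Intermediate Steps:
a = 31 (a = 6 + 25 = 31)
P = -260431 (P = 961*(-271) = -260431)
-876*j(a) + P = -876*31 - 260431 = -27156 - 260431 = -287587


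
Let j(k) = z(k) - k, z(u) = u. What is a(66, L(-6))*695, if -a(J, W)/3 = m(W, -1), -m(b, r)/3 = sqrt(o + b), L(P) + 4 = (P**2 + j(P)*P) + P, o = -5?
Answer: 6255*sqrt(21) ≈ 28664.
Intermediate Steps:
j(k) = 0 (j(k) = k - k = 0)
L(P) = -4 + P + P**2 (L(P) = -4 + ((P**2 + 0*P) + P) = -4 + ((P**2 + 0) + P) = -4 + (P**2 + P) = -4 + (P + P**2) = -4 + P + P**2)
m(b, r) = -3*sqrt(-5 + b)
a(J, W) = 9*sqrt(-5 + W) (a(J, W) = -(-9)*sqrt(-5 + W) = 9*sqrt(-5 + W))
a(66, L(-6))*695 = (9*sqrt(-5 + (-4 - 6 + (-6)**2)))*695 = (9*sqrt(-5 + (-4 - 6 + 36)))*695 = (9*sqrt(-5 + 26))*695 = (9*sqrt(21))*695 = 6255*sqrt(21)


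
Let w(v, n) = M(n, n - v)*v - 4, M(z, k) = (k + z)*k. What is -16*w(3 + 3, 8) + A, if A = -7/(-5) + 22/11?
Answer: -9263/5 ≈ -1852.6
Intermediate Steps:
A = 17/5 (A = -7*(-1/5) + 22*(1/11) = 7/5 + 2 = 17/5 ≈ 3.4000)
M(z, k) = k*(k + z)
w(v, n) = -4 + v*(n - v)*(-v + 2*n) (w(v, n) = ((n - v)*((n - v) + n))*v - 4 = ((n - v)*(-v + 2*n))*v - 4 = v*(n - v)*(-v + 2*n) - 4 = -4 + v*(n - v)*(-v + 2*n))
-16*w(3 + 3, 8) + A = -16*(-4 + (3 + 3)*(8 - (3 + 3))*(-(3 + 3) + 2*8)) + 17/5 = -16*(-4 + 6*(8 - 1*6)*(-1*6 + 16)) + 17/5 = -16*(-4 + 6*(8 - 6)*(-6 + 16)) + 17/5 = -16*(-4 + 6*2*10) + 17/5 = -16*(-4 + 120) + 17/5 = -16*116 + 17/5 = -1856 + 17/5 = -9263/5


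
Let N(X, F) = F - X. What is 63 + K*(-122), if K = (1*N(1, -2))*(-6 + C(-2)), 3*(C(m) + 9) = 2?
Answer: -5183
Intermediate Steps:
C(m) = -25/3 (C(m) = -9 + (⅓)*2 = -9 + ⅔ = -25/3)
K = 43 (K = (1*(-2 - 1*1))*(-6 - 25/3) = (1*(-2 - 1))*(-43/3) = (1*(-3))*(-43/3) = -3*(-43/3) = 43)
63 + K*(-122) = 63 + 43*(-122) = 63 - 5246 = -5183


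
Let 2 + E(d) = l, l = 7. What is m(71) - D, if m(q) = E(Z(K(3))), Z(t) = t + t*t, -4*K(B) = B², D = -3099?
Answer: 3104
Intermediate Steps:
K(B) = -B²/4
Z(t) = t + t²
E(d) = 5 (E(d) = -2 + 7 = 5)
m(q) = 5
m(71) - D = 5 - 1*(-3099) = 5 + 3099 = 3104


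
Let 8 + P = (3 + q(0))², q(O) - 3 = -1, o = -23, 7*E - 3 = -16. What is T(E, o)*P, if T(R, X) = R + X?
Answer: -2958/7 ≈ -422.57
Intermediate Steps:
E = -13/7 (E = 3/7 + (⅐)*(-16) = 3/7 - 16/7 = -13/7 ≈ -1.8571)
q(O) = 2 (q(O) = 3 - 1 = 2)
P = 17 (P = -8 + (3 + 2)² = -8 + 5² = -8 + 25 = 17)
T(E, o)*P = (-13/7 - 23)*17 = -174/7*17 = -2958/7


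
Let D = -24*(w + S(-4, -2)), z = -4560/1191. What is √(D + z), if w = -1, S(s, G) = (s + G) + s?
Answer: 2*√10251334/397 ≈ 16.130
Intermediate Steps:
S(s, G) = G + 2*s (S(s, G) = (G + s) + s = G + 2*s)
z = -1520/397 (z = -4560*1/1191 = -1520/397 ≈ -3.8287)
D = 264 (D = -24*(-1 + (-2 + 2*(-4))) = -24*(-1 + (-2 - 8)) = -24*(-1 - 10) = -24*(-11) = 264)
√(D + z) = √(264 - 1520/397) = √(103288/397) = 2*√10251334/397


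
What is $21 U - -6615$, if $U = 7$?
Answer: $6762$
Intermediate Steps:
$21 U - -6615 = 21 \cdot 7 - -6615 = 147 + 6615 = 6762$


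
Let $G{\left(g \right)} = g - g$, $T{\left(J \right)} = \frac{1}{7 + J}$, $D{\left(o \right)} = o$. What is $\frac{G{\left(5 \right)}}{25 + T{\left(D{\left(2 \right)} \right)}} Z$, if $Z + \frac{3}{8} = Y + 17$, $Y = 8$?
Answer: $0$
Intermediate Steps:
$Z = \frac{197}{8}$ ($Z = - \frac{3}{8} + \left(8 + 17\right) = - \frac{3}{8} + 25 = \frac{197}{8} \approx 24.625$)
$G{\left(g \right)} = 0$
$\frac{G{\left(5 \right)}}{25 + T{\left(D{\left(2 \right)} \right)}} Z = \frac{1}{25 + \frac{1}{7 + 2}} \cdot 0 \cdot \frac{197}{8} = \frac{1}{25 + \frac{1}{9}} \cdot 0 \cdot \frac{197}{8} = \frac{1}{\frac{226}{9}} \cdot 0 \cdot \frac{197}{8} = \frac{9}{226} \cdot 0 \cdot \frac{197}{8} = 0 \cdot \frac{197}{8} = 0$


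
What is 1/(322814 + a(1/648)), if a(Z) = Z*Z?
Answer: 419904/135550889857 ≈ 3.0978e-6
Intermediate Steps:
a(Z) = Z²
1/(322814 + a(1/648)) = 1/(322814 + (1/648)²) = 1/(322814 + 1/419904) = 1/(135550889857/419904) = 419904/135550889857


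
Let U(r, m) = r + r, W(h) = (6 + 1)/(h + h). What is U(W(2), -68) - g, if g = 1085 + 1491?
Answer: -5145/2 ≈ -2572.5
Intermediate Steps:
W(h) = 7/(2*h) (W(h) = 7/((2*h)) = 7*(1/(2*h)) = 7/(2*h))
g = 2576
U(r, m) = 2*r
U(W(2), -68) - g = 2*((7/2)/2) - 1*2576 = 2*((7/2)*(½)) - 2576 = 2*(7/4) - 2576 = 7/2 - 2576 = -5145/2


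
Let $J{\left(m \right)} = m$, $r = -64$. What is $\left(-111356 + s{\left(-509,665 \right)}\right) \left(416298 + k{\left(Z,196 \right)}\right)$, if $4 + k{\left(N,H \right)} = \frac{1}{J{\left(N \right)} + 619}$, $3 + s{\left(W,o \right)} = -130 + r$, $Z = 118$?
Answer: $- \frac{34225428568487}{737} \approx -4.6439 \cdot 10^{10}$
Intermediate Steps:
$s{\left(W,o \right)} = -197$ ($s{\left(W,o \right)} = -3 - 194 = -197$)
$k{\left(N,H \right)} = -4 + \frac{1}{619 + N}$ ($k{\left(N,H \right)} = -4 + \frac{1}{N + 619} = -4 + \frac{1}{619 + N}$)
$\left(-111356 + s{\left(-509,665 \right)}\right) \left(416298 + k{\left(Z,196 \right)}\right) = \left(-111356 - 197\right) \left(416298 + \frac{-2475 - 472}{619 + 118}\right) = - 111553 \left(416298 + \frac{-2475 - 472}{737}\right) = - 111553 \left(416298 + \frac{1}{737} \left(-2947\right)\right) = - 111553 \left(416298 - \frac{2947}{737}\right) = \left(-111553\right) \frac{306808679}{737} = - \frac{34225428568487}{737}$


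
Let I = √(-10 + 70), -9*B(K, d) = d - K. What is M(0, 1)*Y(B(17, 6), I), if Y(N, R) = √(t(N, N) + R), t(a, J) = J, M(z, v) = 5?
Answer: 5*√(11 + 18*√15)/3 ≈ 14.973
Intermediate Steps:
B(K, d) = -d/9 + K/9 (B(K, d) = -(d - K)/9 = -d/9 + K/9)
I = 2*√15 (I = √60 = 2*√15 ≈ 7.7460)
Y(N, R) = √(N + R)
M(0, 1)*Y(B(17, 6), I) = 5*√((-⅑*6 + (⅑)*17) + 2*√15) = 5*√((-⅔ + 17/9) + 2*√15) = 5*√(11/9 + 2*√15)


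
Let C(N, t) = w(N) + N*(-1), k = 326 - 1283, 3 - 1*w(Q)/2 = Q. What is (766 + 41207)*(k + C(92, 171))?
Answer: -51500871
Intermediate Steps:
w(Q) = 6 - 2*Q
k = -957
C(N, t) = 6 - 3*N (C(N, t) = (6 - 2*N) + N*(-1) = (6 - 2*N) - N = 6 - 3*N)
(766 + 41207)*(k + C(92, 171)) = (766 + 41207)*(-957 + (6 - 3*92)) = 41973*(-957 + (6 - 276)) = 41973*(-957 - 270) = 41973*(-1227) = -51500871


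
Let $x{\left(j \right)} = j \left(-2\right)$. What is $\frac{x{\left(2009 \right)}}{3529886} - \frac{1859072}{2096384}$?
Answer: $- \frac{12833467767}{14453118227} \approx -0.88794$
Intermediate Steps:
$x{\left(j \right)} = - 2 j$
$\frac{x{\left(2009 \right)}}{3529886} - \frac{1859072}{2096384} = \frac{\left(-2\right) 2009}{3529886} - \frac{1859072}{2096384} = \left(-4018\right) \frac{1}{3529886} - \frac{7262}{8189} = - \frac{2009}{1764943} - \frac{7262}{8189} = - \frac{12833467767}{14453118227}$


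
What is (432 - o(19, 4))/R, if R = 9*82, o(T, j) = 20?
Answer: 206/369 ≈ 0.55827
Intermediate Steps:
R = 738
(432 - o(19, 4))/R = (432 - 1*20)/738 = (432 - 20)*(1/738) = 412*(1/738) = 206/369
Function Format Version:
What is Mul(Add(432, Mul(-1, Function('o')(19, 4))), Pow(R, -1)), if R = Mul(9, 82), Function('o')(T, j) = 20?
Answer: Rational(206, 369) ≈ 0.55827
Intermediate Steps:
R = 738
Mul(Add(432, Mul(-1, Function('o')(19, 4))), Pow(R, -1)) = Mul(Add(432, Mul(-1, 20)), Pow(738, -1)) = Mul(Add(432, -20), Rational(1, 738)) = Mul(412, Rational(1, 738)) = Rational(206, 369)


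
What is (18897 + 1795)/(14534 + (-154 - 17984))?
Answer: -5173/901 ≈ -5.7414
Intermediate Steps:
(18897 + 1795)/(14534 + (-154 - 17984)) = 20692/(14534 - 18138) = 20692/(-3604) = 20692*(-1/3604) = -5173/901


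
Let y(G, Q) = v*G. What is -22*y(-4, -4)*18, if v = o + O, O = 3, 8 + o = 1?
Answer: -6336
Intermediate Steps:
o = -7 (o = -8 + 1 = -7)
v = -4 (v = -7 + 3 = -4)
y(G, Q) = -4*G
-22*y(-4, -4)*18 = -(-88)*(-4)*18 = -22*16*18 = -352*18 = -6336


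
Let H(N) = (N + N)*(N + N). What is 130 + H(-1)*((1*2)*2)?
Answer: 146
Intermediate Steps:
H(N) = 4*N² (H(N) = (2*N)*(2*N) = 4*N²)
130 + H(-1)*((1*2)*2) = 130 + (4*(-1)²)*((1*2)*2) = 130 + (4*1)*(2*2) = 130 + 4*4 = 130 + 16 = 146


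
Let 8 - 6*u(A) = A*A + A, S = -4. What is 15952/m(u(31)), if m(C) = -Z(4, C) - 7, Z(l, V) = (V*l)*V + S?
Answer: -15952/107587 ≈ -0.14827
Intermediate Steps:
Z(l, V) = -4 + l*V**2 (Z(l, V) = (V*l)*V - 4 = l*V**2 - 4 = -4 + l*V**2)
u(A) = 4/3 - A/6 - A**2/6 (u(A) = 4/3 - (A*A + A)/6 = 4/3 - (A**2 + A)/6 = 4/3 - (A + A**2)/6 = 4/3 + (-A/6 - A**2/6) = 4/3 - A/6 - A**2/6)
m(C) = -3 - 4*C**2 (m(C) = -(-4 + 4*C**2) - 7 = (4 - 4*C**2) - 7 = -3 - 4*C**2)
15952/m(u(31)) = 15952/(-3 - 4*(4/3 - 1/6*31 - 1/6*31**2)**2) = 15952/(-3 - 4*(4/3 - 31/6 - 1/6*961)**2) = 15952/(-3 - 4*(4/3 - 31/6 - 961/6)**2) = 15952/(-3 - 4*(-164)**2) = 15952/(-3 - 4*26896) = 15952/(-3 - 107584) = 15952/(-107587) = 15952*(-1/107587) = -15952/107587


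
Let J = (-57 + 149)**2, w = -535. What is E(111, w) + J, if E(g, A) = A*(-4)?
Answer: 10604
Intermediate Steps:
E(g, A) = -4*A
J = 8464 (J = 92**2 = 8464)
E(111, w) + J = -4*(-535) + 8464 = 2140 + 8464 = 10604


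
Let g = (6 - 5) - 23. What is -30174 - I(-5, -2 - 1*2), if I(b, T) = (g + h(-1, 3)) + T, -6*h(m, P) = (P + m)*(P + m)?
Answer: -90442/3 ≈ -30147.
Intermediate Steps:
h(m, P) = -(P + m)²/6 (h(m, P) = -(P + m)*(P + m)/6 = -(P + m)²/6)
g = -22 (g = 1 - 23 = -22)
I(b, T) = -68/3 + T (I(b, T) = (-22 - (3 - 1)²/6) + T = (-22 - ⅙*2²) + T = (-22 - ⅙*4) + T = (-22 - ⅔) + T = -68/3 + T)
-30174 - I(-5, -2 - 1*2) = -30174 - (-68/3 + (-2 - 1*2)) = -30174 - (-68/3 + (-2 - 2)) = -30174 - (-68/3 - 4) = -30174 - 1*(-80/3) = -30174 + 80/3 = -90442/3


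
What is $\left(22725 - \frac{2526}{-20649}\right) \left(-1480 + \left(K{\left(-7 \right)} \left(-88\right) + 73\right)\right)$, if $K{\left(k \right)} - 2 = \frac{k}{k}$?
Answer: $- \frac{261372835407}{6883} \approx -3.7974 \cdot 10^{7}$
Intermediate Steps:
$K{\left(k \right)} = 3$ ($K{\left(k \right)} = 2 + \frac{k}{k} = 2 + 1 = 3$)
$\left(22725 - \frac{2526}{-20649}\right) \left(-1480 + \left(K{\left(-7 \right)} \left(-88\right) + 73\right)\right) = \left(22725 - \frac{2526}{-20649}\right) \left(-1480 + \left(3 \left(-88\right) + 73\right)\right) = \left(22725 - - \frac{842}{6883}\right) \left(-1480 + \left(-264 + 73\right)\right) = \left(22725 + \frac{842}{6883}\right) \left(-1480 - 191\right) = \frac{156417017}{6883} \left(-1671\right) = - \frac{261372835407}{6883}$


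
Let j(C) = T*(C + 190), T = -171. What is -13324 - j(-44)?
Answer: 11642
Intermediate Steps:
j(C) = -32490 - 171*C (j(C) = -171*(C + 190) = -171*(190 + C) = -32490 - 171*C)
-13324 - j(-44) = -13324 - (-32490 - 171*(-44)) = -13324 - (-32490 + 7524) = -13324 - 1*(-24966) = -13324 + 24966 = 11642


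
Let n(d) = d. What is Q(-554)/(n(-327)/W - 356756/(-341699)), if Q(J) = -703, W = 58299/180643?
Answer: 4668086376901/6721150198465 ≈ 0.69454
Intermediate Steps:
W = 58299/180643 (W = 58299*(1/180643) = 58299/180643 ≈ 0.32273)
Q(-554)/(n(-327)/W - 356756/(-341699)) = -703/(-327/58299/180643 - 356756/(-341699)) = -703/(-327*180643/58299 - 356756*(-1/341699)) = -703/(-19690087/19433 + 356756/341699) = -703/(-6721150198465/6640236667) = -703*(-6640236667/6721150198465) = 4668086376901/6721150198465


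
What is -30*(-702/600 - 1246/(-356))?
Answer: -699/10 ≈ -69.900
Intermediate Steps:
-30*(-702/600 - 1246/(-356)) = -30*(-702*1/600 - 1246*(-1/356)) = -30*(-117/100 + 7/2) = -30*233/100 = -699/10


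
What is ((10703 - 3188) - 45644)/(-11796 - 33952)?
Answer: 38129/45748 ≈ 0.83346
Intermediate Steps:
((10703 - 3188) - 45644)/(-11796 - 33952) = (7515 - 45644)/(-45748) = -38129*(-1/45748) = 38129/45748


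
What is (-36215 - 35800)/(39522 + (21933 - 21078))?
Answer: -24005/13459 ≈ -1.7836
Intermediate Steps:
(-36215 - 35800)/(39522 + (21933 - 21078)) = -72015/(39522 + 855) = -72015/40377 = -72015*1/40377 = -24005/13459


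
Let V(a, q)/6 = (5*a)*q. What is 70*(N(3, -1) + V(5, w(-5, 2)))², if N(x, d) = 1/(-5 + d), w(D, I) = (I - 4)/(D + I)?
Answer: 12558035/18 ≈ 6.9767e+5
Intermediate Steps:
w(D, I) = (-4 + I)/(D + I)
V(a, q) = 30*a*q (V(a, q) = 6*((5*a)*q) = 6*(5*a*q) = 30*a*q)
70*(N(3, -1) + V(5, w(-5, 2)))² = 70*(1/(-5 - 1) + 30*5*((-4 + 2)/(-5 + 2)))² = 70*(1/(-6) + 30*5*(-2/(-3)))² = 70*(-⅙ + 30*5*(-⅓*(-2)))² = 70*(-⅙ + 30*5*(⅔))² = 70*(-⅙ + 100)² = 70*(599/6)² = 70*(358801/36) = 12558035/18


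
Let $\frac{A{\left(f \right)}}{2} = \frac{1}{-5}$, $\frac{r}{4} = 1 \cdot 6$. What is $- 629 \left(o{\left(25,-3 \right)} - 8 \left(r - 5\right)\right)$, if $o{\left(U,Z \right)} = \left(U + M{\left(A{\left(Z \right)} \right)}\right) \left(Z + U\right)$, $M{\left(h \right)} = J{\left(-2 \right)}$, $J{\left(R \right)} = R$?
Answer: $-222666$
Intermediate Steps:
$r = 24$ ($r = 4 \cdot 1 \cdot 6 = 4 \cdot 6 = 24$)
$A{\left(f \right)} = - \frac{2}{5}$ ($A{\left(f \right)} = \frac{2}{-5} = 2 \left(- \frac{1}{5}\right) = - \frac{2}{5}$)
$M{\left(h \right)} = -2$
$o{\left(U,Z \right)} = \left(-2 + U\right) \left(U + Z\right)$ ($o{\left(U,Z \right)} = \left(U - 2\right) \left(Z + U\right) = \left(-2 + U\right) \left(U + Z\right)$)
$- 629 \left(o{\left(25,-3 \right)} - 8 \left(r - 5\right)\right) = - 629 \left(\left(25^{2} - 50 - -6 + 25 \left(-3\right)\right) - 8 \left(24 - 5\right)\right) = - 629 \left(\left(625 - 50 + 6 - 75\right) - 152\right) = - 629 \left(506 - 152\right) = \left(-629\right) 354 = -222666$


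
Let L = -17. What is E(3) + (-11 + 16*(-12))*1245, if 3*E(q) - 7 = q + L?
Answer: -758212/3 ≈ -2.5274e+5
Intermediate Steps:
E(q) = -10/3 + q/3 (E(q) = 7/3 + (q - 17)/3 = 7/3 + (-17 + q)/3 = 7/3 + (-17/3 + q/3) = -10/3 + q/3)
E(3) + (-11 + 16*(-12))*1245 = (-10/3 + (⅓)*3) + (-11 + 16*(-12))*1245 = (-10/3 + 1) + (-11 - 192)*1245 = -7/3 - 203*1245 = -7/3 - 252735 = -758212/3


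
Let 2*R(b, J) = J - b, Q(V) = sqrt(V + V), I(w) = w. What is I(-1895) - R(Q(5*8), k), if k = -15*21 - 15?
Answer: -1730 + 2*sqrt(5) ≈ -1725.5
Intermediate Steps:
k = -330 (k = -315 - 15 = -330)
Q(V) = sqrt(2)*sqrt(V) (Q(V) = sqrt(2*V) = sqrt(2)*sqrt(V))
R(b, J) = J/2 - b/2 (R(b, J) = (J - b)/2 = J/2 - b/2)
I(-1895) - R(Q(5*8), k) = -1895 - ((1/2)*(-330) - sqrt(2)*sqrt(5*8)/2) = -1895 - (-165 - sqrt(2)*sqrt(40)/2) = -1895 - (-165 - sqrt(2)*2*sqrt(10)/2) = -1895 - (-165 - 2*sqrt(5)) = -1895 + (165 + 2*sqrt(5)) = -1730 + 2*sqrt(5)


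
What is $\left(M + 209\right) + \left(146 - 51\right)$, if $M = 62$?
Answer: $366$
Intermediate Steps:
$\left(M + 209\right) + \left(146 - 51\right) = \left(62 + 209\right) + \left(146 - 51\right) = 271 + \left(146 - 51\right) = 271 + 95 = 366$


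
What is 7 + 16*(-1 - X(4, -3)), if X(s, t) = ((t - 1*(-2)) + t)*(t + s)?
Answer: 55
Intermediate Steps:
X(s, t) = (2 + 2*t)*(s + t) (X(s, t) = ((t + 2) + t)*(s + t) = ((2 + t) + t)*(s + t) = (2 + 2*t)*(s + t))
7 + 16*(-1 - X(4, -3)) = 7 + 16*(-1 - (2*4 + 2*(-3) + 2*(-3)² + 2*4*(-3))) = 7 + 16*(-1 - (8 - 6 + 2*9 - 24)) = 7 + 16*(-1 - (8 - 6 + 18 - 24)) = 7 + 16*(-1 - 1*(-4)) = 7 + 16*(-1 + 4) = 7 + 16*3 = 7 + 48 = 55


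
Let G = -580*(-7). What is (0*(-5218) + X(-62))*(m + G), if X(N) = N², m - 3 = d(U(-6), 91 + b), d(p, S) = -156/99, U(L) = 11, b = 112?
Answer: 515199788/33 ≈ 1.5612e+7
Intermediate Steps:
G = 4060
d(p, S) = -52/33 (d(p, S) = -156*1/99 = -52/33)
m = 47/33 (m = 3 - 52/33 = 47/33 ≈ 1.4242)
(0*(-5218) + X(-62))*(m + G) = (0*(-5218) + (-62)²)*(47/33 + 4060) = (0 + 3844)*(134027/33) = 3844*(134027/33) = 515199788/33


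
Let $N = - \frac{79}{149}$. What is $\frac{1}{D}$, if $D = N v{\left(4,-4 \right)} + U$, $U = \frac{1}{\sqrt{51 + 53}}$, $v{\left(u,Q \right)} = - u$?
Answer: $\frac{4896736}{10362823} - \frac{44402 \sqrt{26}}{10362823} \approx 0.45068$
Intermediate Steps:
$U = \frac{\sqrt{26}}{52}$ ($U = \frac{1}{\sqrt{104}} = \frac{1}{2 \sqrt{26}} = \frac{\sqrt{26}}{52} \approx 0.098058$)
$N = - \frac{79}{149}$ ($N = \left(-79\right) \frac{1}{149} = - \frac{79}{149} \approx -0.5302$)
$D = \frac{316}{149} + \frac{\sqrt{26}}{52}$ ($D = - \frac{79 \left(\left(-1\right) 4\right)}{149} + \frac{\sqrt{26}}{52} = \left(- \frac{79}{149}\right) \left(-4\right) + \frac{\sqrt{26}}{52} = \frac{316}{149} + \frac{\sqrt{26}}{52} \approx 2.2189$)
$\frac{1}{D} = \frac{1}{\frac{316}{149} + \frac{\sqrt{26}}{52}}$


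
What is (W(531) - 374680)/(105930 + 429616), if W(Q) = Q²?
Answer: -8429/48686 ≈ -0.17313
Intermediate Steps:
(W(531) - 374680)/(105930 + 429616) = (531² - 374680)/(105930 + 429616) = (281961 - 374680)/535546 = -92719*1/535546 = -8429/48686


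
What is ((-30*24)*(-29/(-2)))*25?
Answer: -261000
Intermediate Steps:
((-30*24)*(-29/(-2)))*25 = -(-20880)*(-1)/2*25 = -720*29/2*25 = -10440*25 = -261000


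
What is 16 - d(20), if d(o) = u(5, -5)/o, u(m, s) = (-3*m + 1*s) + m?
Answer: 67/4 ≈ 16.750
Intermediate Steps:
u(m, s) = s - 2*m (u(m, s) = (-3*m + s) + m = (s - 3*m) + m = s - 2*m)
d(o) = -15/o (d(o) = (-5 - 2*5)/o = (-5 - 10)/o = -15/o)
16 - d(20) = 16 - (-15)/20 = 16 - 1*(-¾) = 16 + ¾ = 67/4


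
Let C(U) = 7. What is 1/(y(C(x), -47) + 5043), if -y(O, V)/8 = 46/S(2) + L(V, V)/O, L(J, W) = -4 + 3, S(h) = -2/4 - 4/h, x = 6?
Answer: 35/181697 ≈ 0.00019263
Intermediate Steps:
S(h) = -½ - 4/h (S(h) = -2*¼ - 4/h = -½ - 4/h)
L(J, W) = -1
y(O, V) = 736/5 + 8/O (y(O, V) = -8*(46/(((½)*(-8 - 1*2)/2)) - 1/O) = -8*(46/(((½)*(½)*(-8 - 2))) - 1/O) = -8*(46/(((½)*(½)*(-10))) - 1/O) = -8*(46/(-5/2) - 1/O) = -8*(46*(-⅖) - 1/O) = -8*(-92/5 - 1/O) = 736/5 + 8/O)
1/(y(C(x), -47) + 5043) = 1/((736/5 + 8/7) + 5043) = 1/(5192/35 + 5043) = 1/(181697/35) = 35/181697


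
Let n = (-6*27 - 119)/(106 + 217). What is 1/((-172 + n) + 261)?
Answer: 323/28466 ≈ 0.011347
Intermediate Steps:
n = -281/323 (n = (-162 - 119)/323 = -281*1/323 = -281/323 ≈ -0.86997)
1/((-172 + n) + 261) = 1/((-172 - 281/323) + 261) = 1/(-55837/323 + 261) = 1/(28466/323) = 323/28466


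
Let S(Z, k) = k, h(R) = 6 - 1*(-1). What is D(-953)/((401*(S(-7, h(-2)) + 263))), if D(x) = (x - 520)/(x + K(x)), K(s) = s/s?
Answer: 491/34357680 ≈ 1.4291e-5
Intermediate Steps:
h(R) = 7 (h(R) = 6 + 1 = 7)
K(s) = 1
D(x) = (-520 + x)/(1 + x) (D(x) = (x - 520)/(x + 1) = (-520 + x)/(1 + x))
D(-953)/((401*(S(-7, h(-2)) + 263))) = ((-520 - 953)/(1 - 953))/((401*(7 + 263))) = (-1473/(-952))/((401*270)) = -1/952*(-1473)/108270 = (1473/952)*(1/108270) = 491/34357680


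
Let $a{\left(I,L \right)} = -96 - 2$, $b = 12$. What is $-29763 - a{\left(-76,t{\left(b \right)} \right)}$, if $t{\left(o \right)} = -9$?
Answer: $-29665$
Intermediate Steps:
$a{\left(I,L \right)} = -98$
$-29763 - a{\left(-76,t{\left(b \right)} \right)} = -29763 - -98 = -29763 + 98 = -29665$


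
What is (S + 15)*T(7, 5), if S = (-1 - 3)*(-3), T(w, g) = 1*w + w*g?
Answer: 1134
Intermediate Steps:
T(w, g) = w + g*w
S = 12 (S = -4*(-3) = 12)
(S + 15)*T(7, 5) = (12 + 15)*(7*(1 + 5)) = 27*(7*6) = 27*42 = 1134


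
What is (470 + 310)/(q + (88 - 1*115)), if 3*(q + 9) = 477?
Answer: 260/41 ≈ 6.3415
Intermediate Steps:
q = 150 (q = -9 + (⅓)*477 = -9 + 159 = 150)
(470 + 310)/(q + (88 - 1*115)) = (470 + 310)/(150 + (88 - 1*115)) = 780/(150 + (88 - 115)) = 780/(150 - 27) = 780/123 = 780*(1/123) = 260/41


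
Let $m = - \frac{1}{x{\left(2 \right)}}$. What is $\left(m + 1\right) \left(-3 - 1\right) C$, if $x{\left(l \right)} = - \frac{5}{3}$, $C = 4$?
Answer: $- \frac{128}{5} \approx -25.6$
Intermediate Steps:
$x{\left(l \right)} = - \frac{5}{3}$ ($x{\left(l \right)} = \left(-5\right) \frac{1}{3} = - \frac{5}{3}$)
$m = \frac{3}{5}$ ($m = - \frac{1}{- \frac{5}{3}} = \left(-1\right) \left(- \frac{3}{5}\right) = \frac{3}{5} \approx 0.6$)
$\left(m + 1\right) \left(-3 - 1\right) C = \left(\frac{3}{5} + 1\right) \left(-3 - 1\right) 4 = \frac{8 \left(\left(-4\right) 4\right)}{5} = \frac{8}{5} \left(-16\right) = - \frac{128}{5}$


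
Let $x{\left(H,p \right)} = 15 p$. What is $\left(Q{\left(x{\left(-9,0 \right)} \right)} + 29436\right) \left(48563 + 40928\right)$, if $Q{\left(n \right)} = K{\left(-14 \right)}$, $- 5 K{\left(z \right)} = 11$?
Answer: $\frac{13170300979}{5} \approx 2.6341 \cdot 10^{9}$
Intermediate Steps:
$K{\left(z \right)} = - \frac{11}{5}$ ($K{\left(z \right)} = \left(- \frac{1}{5}\right) 11 = - \frac{11}{5}$)
$Q{\left(n \right)} = - \frac{11}{5}$
$\left(Q{\left(x{\left(-9,0 \right)} \right)} + 29436\right) \left(48563 + 40928\right) = \left(- \frac{11}{5} + 29436\right) \left(48563 + 40928\right) = \frac{147169}{5} \cdot 89491 = \frac{13170300979}{5}$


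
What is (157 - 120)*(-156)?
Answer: -5772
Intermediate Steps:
(157 - 120)*(-156) = 37*(-156) = -5772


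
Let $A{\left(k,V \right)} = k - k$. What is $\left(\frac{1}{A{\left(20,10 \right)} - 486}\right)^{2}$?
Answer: $\frac{1}{236196} \approx 4.2338 \cdot 10^{-6}$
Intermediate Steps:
$A{\left(k,V \right)} = 0$
$\left(\frac{1}{A{\left(20,10 \right)} - 486}\right)^{2} = \left(\frac{1}{0 - 486}\right)^{2} = \left(\frac{1}{-486}\right)^{2} = \left(- \frac{1}{486}\right)^{2} = \frac{1}{236196}$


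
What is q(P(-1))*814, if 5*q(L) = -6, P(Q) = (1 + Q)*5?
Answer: -4884/5 ≈ -976.80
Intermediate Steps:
P(Q) = 5 + 5*Q
q(L) = -6/5 (q(L) = (1/5)*(-6) = -6/5)
q(P(-1))*814 = -6/5*814 = -4884/5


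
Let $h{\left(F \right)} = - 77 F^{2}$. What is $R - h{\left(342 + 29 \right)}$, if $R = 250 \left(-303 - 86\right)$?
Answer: $10501107$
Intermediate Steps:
$R = -97250$ ($R = 250 \left(-389\right) = -97250$)
$R - h{\left(342 + 29 \right)} = -97250 - - 77 \left(342 + 29\right)^{2} = -97250 - - 77 \cdot 371^{2} = -97250 - \left(-77\right) 137641 = -97250 - -10598357 = -97250 + 10598357 = 10501107$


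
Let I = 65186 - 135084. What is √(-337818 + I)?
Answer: 2*I*√101929 ≈ 638.53*I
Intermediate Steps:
I = -69898
√(-337818 + I) = √(-337818 - 69898) = √(-407716) = 2*I*√101929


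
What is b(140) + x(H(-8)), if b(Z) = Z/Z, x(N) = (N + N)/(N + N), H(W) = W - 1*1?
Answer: 2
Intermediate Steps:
H(W) = -1 + W (H(W) = W - 1 = -1 + W)
x(N) = 1 (x(N) = (2*N)/((2*N)) = (2*N)*(1/(2*N)) = 1)
b(Z) = 1
b(140) + x(H(-8)) = 1 + 1 = 2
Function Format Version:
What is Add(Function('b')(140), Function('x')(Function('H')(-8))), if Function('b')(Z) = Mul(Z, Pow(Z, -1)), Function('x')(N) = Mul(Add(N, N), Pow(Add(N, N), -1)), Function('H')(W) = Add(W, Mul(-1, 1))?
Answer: 2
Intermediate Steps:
Function('H')(W) = Add(-1, W) (Function('H')(W) = Add(W, -1) = Add(-1, W))
Function('x')(N) = 1 (Function('x')(N) = Mul(Mul(2, N), Pow(Mul(2, N), -1)) = Mul(Mul(2, N), Mul(Rational(1, 2), Pow(N, -1))) = 1)
Function('b')(Z) = 1
Add(Function('b')(140), Function('x')(Function('H')(-8))) = Add(1, 1) = 2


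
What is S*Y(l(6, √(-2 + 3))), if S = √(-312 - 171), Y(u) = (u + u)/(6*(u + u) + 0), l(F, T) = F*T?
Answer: I*√483/6 ≈ 3.6629*I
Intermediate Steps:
Y(u) = ⅙ (Y(u) = (2*u)/(6*(2*u) + 0) = (2*u)/(12*u + 0) = (2*u)/((12*u)) = (2*u)*(1/(12*u)) = ⅙)
S = I*√483 (S = √(-483) = I*√483 ≈ 21.977*I)
S*Y(l(6, √(-2 + 3))) = (I*√483)*(⅙) = I*√483/6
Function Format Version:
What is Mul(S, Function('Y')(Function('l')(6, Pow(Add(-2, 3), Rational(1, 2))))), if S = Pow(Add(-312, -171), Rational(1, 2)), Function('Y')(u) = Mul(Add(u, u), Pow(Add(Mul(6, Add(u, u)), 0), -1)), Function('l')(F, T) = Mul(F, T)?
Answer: Mul(Rational(1, 6), I, Pow(483, Rational(1, 2))) ≈ Mul(3.6629, I)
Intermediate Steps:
Function('Y')(u) = Rational(1, 6) (Function('Y')(u) = Mul(Mul(2, u), Pow(Add(Mul(6, Mul(2, u)), 0), -1)) = Mul(Mul(2, u), Pow(Add(Mul(12, u), 0), -1)) = Mul(Mul(2, u), Pow(Mul(12, u), -1)) = Mul(Mul(2, u), Mul(Rational(1, 12), Pow(u, -1))) = Rational(1, 6))
S = Mul(I, Pow(483, Rational(1, 2))) (S = Pow(-483, Rational(1, 2)) = Mul(I, Pow(483, Rational(1, 2))) ≈ Mul(21.977, I))
Mul(S, Function('Y')(Function('l')(6, Pow(Add(-2, 3), Rational(1, 2))))) = Mul(Mul(I, Pow(483, Rational(1, 2))), Rational(1, 6)) = Mul(Rational(1, 6), I, Pow(483, Rational(1, 2)))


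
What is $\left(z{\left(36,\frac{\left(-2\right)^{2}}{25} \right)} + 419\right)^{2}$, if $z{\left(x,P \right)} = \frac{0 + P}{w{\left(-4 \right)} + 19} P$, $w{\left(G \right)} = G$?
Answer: $\frac{15430291715881}{87890625} \approx 1.7556 \cdot 10^{5}$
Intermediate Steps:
$z{\left(x,P \right)} = \frac{P^{2}}{15}$ ($z{\left(x,P \right)} = \frac{0 + P}{-4 + 19} P = \frac{P}{15} P = \frac{P^{2}}{15}$)
$\left(z{\left(36,\frac{\left(-2\right)^{2}}{25} \right)} + 419\right)^{2} = \left(\frac{\left(\frac{\left(-2\right)^{2}}{25}\right)^{2}}{15} + 419\right)^{2} = \left(\frac{\left(4 \cdot \frac{1}{25}\right)^{2}}{15} + 419\right)^{2} = \left(\frac{\left(\frac{4}{25}\right)^{2}}{15} + 419\right)^{2} = \left(\frac{1}{15} \cdot \frac{16}{625} + 419\right)^{2} = \left(\frac{16}{9375} + 419\right)^{2} = \left(\frac{3928141}{9375}\right)^{2} = \frac{15430291715881}{87890625}$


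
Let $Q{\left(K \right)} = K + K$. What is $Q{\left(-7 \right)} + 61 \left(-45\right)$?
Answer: $-2759$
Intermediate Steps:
$Q{\left(K \right)} = 2 K$
$Q{\left(-7 \right)} + 61 \left(-45\right) = 2 \left(-7\right) + 61 \left(-45\right) = -14 - 2745 = -2759$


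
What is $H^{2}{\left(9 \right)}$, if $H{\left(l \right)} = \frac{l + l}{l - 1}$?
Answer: $\frac{81}{16} \approx 5.0625$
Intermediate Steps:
$H{\left(l \right)} = \frac{2 l}{-1 + l}$
$H^{2}{\left(9 \right)} = \left(2 \cdot 9 \frac{1}{-1 + 9}\right)^{2} = \left(2 \cdot 9 \cdot \frac{1}{8}\right)^{2} = \left(\frac{9}{4}\right)^{2} = \frac{81}{16}$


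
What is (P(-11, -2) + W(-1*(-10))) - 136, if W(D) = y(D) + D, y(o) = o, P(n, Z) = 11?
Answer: -105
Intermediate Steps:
W(D) = 2*D (W(D) = D + D = 2*D)
(P(-11, -2) + W(-1*(-10))) - 136 = (11 + 2*(-1*(-10))) - 136 = (11 + 2*10) - 136 = (11 + 20) - 136 = 31 - 136 = -105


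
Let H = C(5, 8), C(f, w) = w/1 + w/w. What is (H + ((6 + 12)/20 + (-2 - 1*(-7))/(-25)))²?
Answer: 9409/100 ≈ 94.090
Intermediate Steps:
C(f, w) = 1 + w (C(f, w) = w*1 + 1 = w + 1 = 1 + w)
H = 9 (H = 1 + 8 = 9)
(H + ((6 + 12)/20 + (-2 - 1*(-7))/(-25)))² = (9 + ((6 + 12)/20 + (-2 - 1*(-7))/(-25)))² = (9 + (18*(1/20) + (-2 + 7)*(-1/25)))² = (9 + (9/10 + 5*(-1/25)))² = (9 + (9/10 - ⅕))² = (9 + 7/10)² = (97/10)² = 9409/100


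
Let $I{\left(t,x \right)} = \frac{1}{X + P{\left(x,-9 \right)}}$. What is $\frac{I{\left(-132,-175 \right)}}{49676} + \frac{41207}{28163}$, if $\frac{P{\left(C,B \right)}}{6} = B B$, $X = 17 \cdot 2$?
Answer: $\frac{1064439472803}{727493097760} \approx 1.4632$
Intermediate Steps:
$X = 34$
$P{\left(C,B \right)} = 6 B^{2}$ ($P{\left(C,B \right)} = 6 B B = 6 B^{2}$)
$I{\left(t,x \right)} = \frac{1}{520}$ ($I{\left(t,x \right)} = \frac{1}{34 + 6 \left(-9\right)^{2}} = \frac{1}{34 + 6 \cdot 81} = \frac{1}{34 + 486} = \frac{1}{520}$)
$\frac{I{\left(-132,-175 \right)}}{49676} + \frac{41207}{28163} = \frac{1}{520 \cdot 49676} + \frac{41207}{28163} = \frac{1}{520} \cdot \frac{1}{49676} + 41207 \cdot \frac{1}{28163} = \frac{1}{25831520} + \frac{41207}{28163} = \frac{1064439472803}{727493097760}$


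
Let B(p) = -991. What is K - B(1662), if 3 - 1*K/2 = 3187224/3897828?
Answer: 107771113/108273 ≈ 995.36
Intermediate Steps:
K = 472570/108273 (K = 6 - 6374448/3897828 = 6 - 2*88534/108273 = 6 - 177068/108273 = 472570/108273 ≈ 4.3646)
K - B(1662) = 472570/108273 - 1*(-991) = 472570/108273 + 991 = 107771113/108273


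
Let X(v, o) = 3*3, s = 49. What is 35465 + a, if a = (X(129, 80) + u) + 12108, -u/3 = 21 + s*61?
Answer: 38552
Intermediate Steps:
X(v, o) = 9
u = -9030 (u = -3*(21 + 49*61) = -3*(21 + 2989) = -3*3010 = -9030)
a = 3087 (a = (9 - 9030) + 12108 = -9021 + 12108 = 3087)
35465 + a = 35465 + 3087 = 38552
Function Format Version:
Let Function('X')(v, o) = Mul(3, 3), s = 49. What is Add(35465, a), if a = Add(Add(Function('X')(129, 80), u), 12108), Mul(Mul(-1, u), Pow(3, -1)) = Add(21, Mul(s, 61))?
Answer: 38552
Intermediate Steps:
Function('X')(v, o) = 9
u = -9030 (u = Mul(-3, Add(21, Mul(49, 61))) = Mul(-3, Add(21, 2989)) = Mul(-3, 3010) = -9030)
a = 3087 (a = Add(Add(9, -9030), 12108) = Add(-9021, 12108) = 3087)
Add(35465, a) = Add(35465, 3087) = 38552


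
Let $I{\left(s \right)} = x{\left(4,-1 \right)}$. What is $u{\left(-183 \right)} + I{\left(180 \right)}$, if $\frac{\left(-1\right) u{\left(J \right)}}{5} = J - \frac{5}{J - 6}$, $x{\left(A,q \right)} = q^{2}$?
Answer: $\frac{173099}{189} \approx 915.87$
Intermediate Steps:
$I{\left(s \right)} = 1$ ($I{\left(s \right)} = \left(-1\right)^{2} = 1$)
$u{\left(J \right)} = - 5 J + \frac{25}{-6 + J}$ ($u{\left(J \right)} = - 5 \left(J - \frac{5}{J - 6}\right) = - 5 \left(J - \frac{5}{-6 + J}\right) = - 5 J + \frac{25}{-6 + J}$)
$u{\left(-183 \right)} + I{\left(180 \right)} = \frac{5 \left(5 - \left(-183\right)^{2} + 6 \left(-183\right)\right)}{-6 - 183} + 1 = \frac{5 \left(5 - 33489 - 1098\right)}{-189} + 1 = 5 \left(- \frac{1}{189}\right) \left(5 - 33489 - 1098\right) + 1 = 5 \left(- \frac{1}{189}\right) \left(-34582\right) + 1 = \frac{172910}{189} + 1 = \frac{173099}{189}$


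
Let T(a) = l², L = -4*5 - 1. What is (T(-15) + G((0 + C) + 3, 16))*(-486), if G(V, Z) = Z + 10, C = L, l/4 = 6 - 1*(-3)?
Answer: -642492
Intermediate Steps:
L = -21 (L = -20 - 1 = -21)
l = 36 (l = 4*(6 - 1*(-3)) = 4*(6 + 3) = 4*9 = 36)
C = -21
T(a) = 1296 (T(a) = 36² = 1296)
G(V, Z) = 10 + Z
(T(-15) + G((0 + C) + 3, 16))*(-486) = (1296 + (10 + 16))*(-486) = (1296 + 26)*(-486) = 1322*(-486) = -642492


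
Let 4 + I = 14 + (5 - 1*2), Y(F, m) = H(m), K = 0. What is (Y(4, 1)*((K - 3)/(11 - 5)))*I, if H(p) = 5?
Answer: -65/2 ≈ -32.500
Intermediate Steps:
Y(F, m) = 5
I = 13 (I = -4 + (14 + (5 - 1*2)) = -4 + (14 + (5 - 2)) = -4 + (14 + 3) = -4 + 17 = 13)
(Y(4, 1)*((K - 3)/(11 - 5)))*I = (5*((0 - 3)/(11 - 5)))*13 = (5*(-3/6))*13 = (5*(-3*⅙))*13 = (5*(-½))*13 = -5/2*13 = -65/2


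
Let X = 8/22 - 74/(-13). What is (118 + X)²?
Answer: 314707600/20449 ≈ 15390.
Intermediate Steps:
X = 866/143 (X = 8*(1/22) - 74*(-1/13) = 4/11 + 74/13 = 866/143 ≈ 6.0559)
(118 + X)² = (118 + 866/143)² = (17740/143)² = 314707600/20449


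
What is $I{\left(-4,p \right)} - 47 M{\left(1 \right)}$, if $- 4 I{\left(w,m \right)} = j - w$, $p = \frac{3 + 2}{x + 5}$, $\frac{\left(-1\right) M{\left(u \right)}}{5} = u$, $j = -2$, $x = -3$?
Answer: $\frac{469}{2} \approx 234.5$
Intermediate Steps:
$M{\left(u \right)} = - 5 u$
$p = \frac{5}{2}$ ($p = \frac{3 + 2}{-3 + 5} = \frac{5}{2} \approx 2.5$)
$I{\left(w,m \right)} = \frac{1}{2} + \frac{w}{4}$ ($I{\left(w,m \right)} = - \frac{-2 - w}{4} = \frac{1}{2} + \frac{w}{4}$)
$I{\left(-4,p \right)} - 47 M{\left(1 \right)} = \left(\frac{1}{2} + \frac{1}{4} \left(-4\right)\right) - 47 \left(\left(-5\right) 1\right) = \left(\frac{1}{2} - 1\right) - -235 = - \frac{1}{2} + 235 = \frac{469}{2}$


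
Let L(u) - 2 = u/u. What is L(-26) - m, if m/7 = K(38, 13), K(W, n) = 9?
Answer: -60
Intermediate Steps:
L(u) = 3 (L(u) = 2 + u/u = 2 + 1 = 3)
m = 63 (m = 7*9 = 63)
L(-26) - m = 3 - 1*63 = 3 - 63 = -60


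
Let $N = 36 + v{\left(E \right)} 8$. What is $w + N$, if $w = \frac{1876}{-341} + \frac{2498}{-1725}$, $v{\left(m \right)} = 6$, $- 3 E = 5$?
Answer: $\frac{45322982}{588225} \approx 77.05$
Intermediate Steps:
$E = - \frac{5}{3}$ ($E = \left(- \frac{1}{3}\right) 5 = - \frac{5}{3} \approx -1.6667$)
$w = - \frac{4087918}{588225}$ ($w = 1876 \left(- \frac{1}{341}\right) + 2498 \left(- \frac{1}{1725}\right) = - \frac{1876}{341} - \frac{2498}{1725} = - \frac{4087918}{588225} \approx -6.9496$)
$N = 84$ ($N = 36 + 6 \cdot 8 = 36 + 48 = 84$)
$w + N = - \frac{4087918}{588225} + 84 = \frac{45322982}{588225}$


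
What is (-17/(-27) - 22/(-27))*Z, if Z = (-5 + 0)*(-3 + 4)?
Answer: -65/9 ≈ -7.2222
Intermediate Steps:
Z = -5 (Z = -5*1 = -5)
(-17/(-27) - 22/(-27))*Z = (-17/(-27) - 22/(-27))*(-5) = (-17*(-1/27) - 22*(-1/27))*(-5) = (17/27 + 22/27)*(-5) = (13/9)*(-5) = -65/9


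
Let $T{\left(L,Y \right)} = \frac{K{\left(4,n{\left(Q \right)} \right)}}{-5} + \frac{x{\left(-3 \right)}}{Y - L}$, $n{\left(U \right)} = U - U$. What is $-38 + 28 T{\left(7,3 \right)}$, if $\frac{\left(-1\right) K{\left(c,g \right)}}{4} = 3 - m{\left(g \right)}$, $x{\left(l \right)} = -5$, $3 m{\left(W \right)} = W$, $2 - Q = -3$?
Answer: $\frac{321}{5} \approx 64.2$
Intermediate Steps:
$Q = 5$ ($Q = 2 - -3 = 2 + 3 = 5$)
$m{\left(W \right)} = \frac{W}{3}$
$n{\left(U \right)} = 0$
$K{\left(c,g \right)} = -12 + \frac{4 g}{3}$ ($K{\left(c,g \right)} = - 4 \left(3 - \frac{g}{3}\right) = -12 + \frac{4 g}{3}$)
$T{\left(L,Y \right)} = \frac{12}{5} - \frac{5}{Y - L}$ ($T{\left(L,Y \right)} = \frac{-12 + \frac{4}{3} \cdot 0}{-5} - \frac{5}{Y - L} = \left(-12 + 0\right) \left(- \frac{1}{5}\right) - \frac{5}{Y - L} = \left(-12\right) \left(- \frac{1}{5}\right) - \frac{5}{Y - L} = \frac{12}{5} - \frac{5}{Y - L}$)
$-38 + 28 T{\left(7,3 \right)} = -38 + 28 \frac{25 - 36 + 12 \cdot 7}{5 \left(7 - 3\right)} = -38 + 28 \frac{25 - 36 + 84}{5 \left(7 - 3\right)} = -38 + 28 \cdot \frac{1}{5} \cdot \frac{1}{4} \cdot 73 = -38 + 28 \cdot \frac{73}{20} = -38 + \frac{511}{5} = \frac{321}{5}$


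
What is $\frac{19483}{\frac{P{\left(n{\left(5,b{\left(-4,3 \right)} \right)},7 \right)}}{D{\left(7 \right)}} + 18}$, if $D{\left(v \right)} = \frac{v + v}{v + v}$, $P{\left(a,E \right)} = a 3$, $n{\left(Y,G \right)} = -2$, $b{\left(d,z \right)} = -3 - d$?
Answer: $\frac{19483}{12} \approx 1623.6$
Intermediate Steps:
$P{\left(a,E \right)} = 3 a$
$D{\left(v \right)} = 1$ ($D{\left(v \right)} = \frac{2 v}{2 v} = 2 v \frac{1}{2 v} = 1$)
$\frac{19483}{\frac{P{\left(n{\left(5,b{\left(-4,3 \right)} \right)},7 \right)}}{D{\left(7 \right)}} + 18} = \frac{19483}{\frac{3 \left(-2\right)}{1} + 18} = \frac{19483}{\left(-6\right) 1 + 18} = \frac{19483}{-6 + 18} = \frac{19483}{12}$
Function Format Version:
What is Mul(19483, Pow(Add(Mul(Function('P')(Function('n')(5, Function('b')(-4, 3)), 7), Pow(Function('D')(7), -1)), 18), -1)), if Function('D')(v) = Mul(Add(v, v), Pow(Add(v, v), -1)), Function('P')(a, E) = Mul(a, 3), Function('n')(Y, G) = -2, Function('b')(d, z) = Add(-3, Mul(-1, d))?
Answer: Rational(19483, 12) ≈ 1623.6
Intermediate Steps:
Function('P')(a, E) = Mul(3, a)
Function('D')(v) = 1 (Function('D')(v) = Mul(Mul(2, v), Pow(Mul(2, v), -1)) = Mul(Mul(2, v), Mul(Rational(1, 2), Pow(v, -1))) = 1)
Mul(19483, Pow(Add(Mul(Function('P')(Function('n')(5, Function('b')(-4, 3)), 7), Pow(Function('D')(7), -1)), 18), -1)) = Mul(19483, Pow(Add(Mul(Mul(3, -2), Pow(1, -1)), 18), -1)) = Mul(19483, Pow(Add(Mul(-6, 1), 18), -1)) = Mul(19483, Pow(Add(-6, 18), -1)) = Mul(19483, Pow(12, -1)) = Mul(19483, Rational(1, 12)) = Rational(19483, 12)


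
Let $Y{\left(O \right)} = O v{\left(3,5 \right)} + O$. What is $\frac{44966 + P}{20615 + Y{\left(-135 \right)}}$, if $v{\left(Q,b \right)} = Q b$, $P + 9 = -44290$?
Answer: $\frac{667}{18455} \approx 0.036142$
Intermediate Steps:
$P = -44299$ ($P = -9 - 44290 = -44299$)
$Y{\left(O \right)} = 16 O$ ($Y{\left(O \right)} = O 3 \cdot 5 + O = O 15 + O = 15 O + O = 16 O$)
$\frac{44966 + P}{20615 + Y{\left(-135 \right)}} = \frac{44966 - 44299}{20615 + 16 \left(-135\right)} = \frac{667}{20615 - 2160} = \frac{667}{18455}$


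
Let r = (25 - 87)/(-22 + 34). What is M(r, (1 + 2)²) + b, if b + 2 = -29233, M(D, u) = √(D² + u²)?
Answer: -29235 + √3877/6 ≈ -29225.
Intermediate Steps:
r = -31/6 (r = -62/12 = -62*1/12 = -31/6 ≈ -5.1667)
b = -29235 (b = -2 - 29233 = -29235)
M(r, (1 + 2)²) + b = √((-31/6)² + ((1 + 2)²)²) - 29235 = √(961/36 + (3²)²) - 29235 = √(961/36 + 9²) - 29235 = √(961/36 + 81) - 29235 = √(3877/36) - 29235 = √3877/6 - 29235 = -29235 + √3877/6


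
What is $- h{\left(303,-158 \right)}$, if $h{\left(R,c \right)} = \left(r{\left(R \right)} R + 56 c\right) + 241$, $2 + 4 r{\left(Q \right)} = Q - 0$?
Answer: $- \frac{56775}{4} \approx -14194.0$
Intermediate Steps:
$r{\left(Q \right)} = - \frac{1}{2} + \frac{Q}{4}$ ($r{\left(Q \right)} = - \frac{1}{2} + \frac{Q - 0}{4} = - \frac{1}{2} + \frac{Q + 0}{4} = - \frac{1}{2} + \frac{Q}{4}$)
$h{\left(R,c \right)} = 241 + 56 c + R \left(- \frac{1}{2} + \frac{R}{4}\right)$ ($h{\left(R,c \right)} = \left(\left(- \frac{1}{2} + \frac{R}{4}\right) R + 56 c\right) + 241 = \left(R \left(- \frac{1}{2} + \frac{R}{4}\right) + 56 c\right) + 241 = \left(56 c + R \left(- \frac{1}{2} + \frac{R}{4}\right)\right) + 241 = 241 + 56 c + R \left(- \frac{1}{2} + \frac{R}{4}\right)$)
$- h{\left(303,-158 \right)} = - (241 + 56 \left(-158\right) + \frac{1}{4} \cdot 303 \left(-2 + 303\right)) = - (241 - 8848 + \frac{1}{4} \cdot 303 \cdot 301) = - (241 - 8848 + \frac{91203}{4}) = \left(-1\right) \frac{56775}{4} = - \frac{56775}{4}$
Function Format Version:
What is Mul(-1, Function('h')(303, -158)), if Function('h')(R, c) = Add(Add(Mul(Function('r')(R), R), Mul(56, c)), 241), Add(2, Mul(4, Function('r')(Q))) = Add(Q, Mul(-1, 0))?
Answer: Rational(-56775, 4) ≈ -14194.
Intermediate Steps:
Function('r')(Q) = Add(Rational(-1, 2), Mul(Rational(1, 4), Q)) (Function('r')(Q) = Add(Rational(-1, 2), Mul(Rational(1, 4), Add(Q, Mul(-1, 0)))) = Add(Rational(-1, 2), Mul(Rational(1, 4), Add(Q, 0))) = Add(Rational(-1, 2), Mul(Rational(1, 4), Q)))
Function('h')(R, c) = Add(241, Mul(56, c), Mul(R, Add(Rational(-1, 2), Mul(Rational(1, 4), R)))) (Function('h')(R, c) = Add(Add(Mul(Add(Rational(-1, 2), Mul(Rational(1, 4), R)), R), Mul(56, c)), 241) = Add(Add(Mul(R, Add(Rational(-1, 2), Mul(Rational(1, 4), R))), Mul(56, c)), 241) = Add(Add(Mul(56, c), Mul(R, Add(Rational(-1, 2), Mul(Rational(1, 4), R)))), 241) = Add(241, Mul(56, c), Mul(R, Add(Rational(-1, 2), Mul(Rational(1, 4), R)))))
Mul(-1, Function('h')(303, -158)) = Mul(-1, Add(241, Mul(56, -158), Mul(Rational(1, 4), 303, Add(-2, 303)))) = Mul(-1, Add(241, -8848, Mul(Rational(1, 4), 303, 301))) = Mul(-1, Add(241, -8848, Rational(91203, 4))) = Mul(-1, Rational(56775, 4)) = Rational(-56775, 4)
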